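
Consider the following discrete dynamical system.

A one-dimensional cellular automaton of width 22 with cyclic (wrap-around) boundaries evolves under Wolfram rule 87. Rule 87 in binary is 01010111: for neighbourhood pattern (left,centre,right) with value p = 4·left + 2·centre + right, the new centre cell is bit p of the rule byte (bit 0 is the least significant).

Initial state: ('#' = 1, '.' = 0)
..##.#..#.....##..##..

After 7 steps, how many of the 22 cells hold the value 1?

step 0: ..##.#..#.....##..##..
step 1: ##.#.#########.###.###
step 2: .#.#.........#...#....
step 3: ##.###################
step 4: .#....................
step 5: ######################
step 6: ......................
step 7: ######################

22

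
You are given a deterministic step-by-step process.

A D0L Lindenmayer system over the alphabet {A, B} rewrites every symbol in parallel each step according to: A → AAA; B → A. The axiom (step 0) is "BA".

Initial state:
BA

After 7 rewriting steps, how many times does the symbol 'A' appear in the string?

2916

[0] BA
[1] AAAA
[2] AAAAAAAAAAAA
[3] AAAAAAAAAAAAAAAAAAAAAAAAAAAAAAAAAAAA
[4] AAAAAAAAAAAAAAAAAAAAAAAAAAAAAAAAAAAAAAAAAAAAAAAAAAAAAAAAAAAAAAAAAAAAAAAAAAAAAAAAAAAAAAAAAAAAAAAAAAAAAAAAAAAA
[5] AAAAAAAAAAAAAAAAAAAAAAAAAAAAAAAAAAAAAAAAAAAAAAAAAAAAAAAAAA…AAAAAAAAAAAAAAAAAAAAAAAAAAAAAAAAAAAAAAAAAAAAAAAAAAAAAAAAAA  (len 324)
[6] AAAAAAAAAAAAAAAAAAAAAAAAAAAAAAAAAAAAAAAAAAAAAAAAAAAAAAAAAA…AAAAAAAAAAAAAAAAAAAAAAAAAAAAAAAAAAAAAAAAAAAAAAAAAAAAAAAAAA  (len 972)
[7] AAAAAAAAAAAAAAAAAAAAAAAAAAAAAAAAAAAAAAAAAAAAAAAAAAAAAAAAAA…AAAAAAAAAAAAAAAAAAAAAAAAAAAAAAAAAAAAAAAAAAAAAAAAAAAAAAAAAA  (len 2916)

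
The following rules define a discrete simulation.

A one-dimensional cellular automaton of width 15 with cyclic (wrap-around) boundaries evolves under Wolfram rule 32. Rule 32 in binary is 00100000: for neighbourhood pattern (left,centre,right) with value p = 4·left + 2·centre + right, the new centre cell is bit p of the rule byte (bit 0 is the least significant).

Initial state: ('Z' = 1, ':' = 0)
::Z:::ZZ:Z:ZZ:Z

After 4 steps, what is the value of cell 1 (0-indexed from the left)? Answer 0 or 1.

0

gen 0: ::Z:::ZZ:Z:ZZ:Z
gen 1: ::::::::Z:Z::Z:
gen 2: :::::::::Z:::::
gen 3: :::::::::::::::
gen 4: :::::::::::::::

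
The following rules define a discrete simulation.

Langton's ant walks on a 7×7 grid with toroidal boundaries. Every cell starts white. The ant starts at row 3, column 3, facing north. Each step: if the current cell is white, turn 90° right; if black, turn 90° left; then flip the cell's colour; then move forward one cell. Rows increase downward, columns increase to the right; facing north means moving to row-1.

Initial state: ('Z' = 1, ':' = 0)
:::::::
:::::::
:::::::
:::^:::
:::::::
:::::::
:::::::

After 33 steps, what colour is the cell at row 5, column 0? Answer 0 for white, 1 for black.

0) :::::::
:::::::
:::::::
:::^:::
:::::::
:::::::
:::::::
1) :::::::
:::::::
:::::::
:::Z>::
:::::::
:::::::
:::::::
2) :::::::
:::::::
:::::::
:::ZZ::
::::v::
:::::::
:::::::
3) :::::::
:::::::
:::::::
:::ZZ::
:::<Z::
:::::::
:::::::
4) :::::::
:::::::
:::::::
:::^Z::
:::ZZ::
:::::::
:::::::
5) :::::::
:::::::
:::::::
::<:Z::
:::ZZ::
:::::::
:::::::
6) :::::::
:::::::
::^::::
::Z:Z::
:::ZZ::
:::::::
:::::::
7) :::::::
:::::::
::Z>:::
::Z:Z::
:::ZZ::
:::::::
:::::::
8) :::::::
:::::::
::ZZ:::
::ZvZ::
:::ZZ::
:::::::
:::::::
9) :::::::
:::::::
::ZZ:::
::<ZZ::
:::ZZ::
:::::::
:::::::
10) :::::::
:::::::
::ZZ:::
:::ZZ::
::vZZ::
:::::::
:::::::
11) :::::::
:::::::
::ZZ:::
:::ZZ::
:<ZZZ::
:::::::
:::::::
12) :::::::
:::::::
::ZZ:::
:^:ZZ::
:ZZZZ::
:::::::
:::::::
13) :::::::
:::::::
::ZZ:::
:Z>ZZ::
:ZZZZ::
:::::::
:::::::
14) :::::::
:::::::
::ZZ:::
:ZZZZ::
:ZvZZ::
:::::::
:::::::
15) :::::::
:::::::
::ZZ:::
:ZZZZ::
:Z:>Z::
:::::::
:::::::
16) :::::::
:::::::
::ZZ:::
:ZZ^Z::
:Z::Z::
:::::::
:::::::
17) :::::::
:::::::
::ZZ:::
:Z<:Z::
:Z::Z::
:::::::
:::::::
18) :::::::
:::::::
::ZZ:::
:Z::Z::
:Zv:Z::
:::::::
:::::::
19) :::::::
:::::::
::ZZ:::
:Z::Z::
:<Z:Z::
:::::::
:::::::
20) :::::::
:::::::
::ZZ:::
:Z::Z::
::Z:Z::
:v:::::
:::::::
21) :::::::
:::::::
::ZZ:::
:Z::Z::
::Z:Z::
<Z:::::
:::::::
22) :::::::
:::::::
::ZZ:::
:Z::Z::
^:Z:Z::
ZZ:::::
:::::::
23) :::::::
:::::::
::ZZ:::
:Z::Z::
Z>Z:Z::
ZZ:::::
:::::::
24) :::::::
:::::::
::ZZ:::
:Z::Z::
ZZZ:Z::
Zv:::::
:::::::
25) :::::::
:::::::
::ZZ:::
:Z::Z::
ZZZ:Z::
Z:>::::
:::::::
26) :::::::
:::::::
::ZZ:::
:Z::Z::
ZZZ:Z::
Z:Z::::
::v::::
27) :::::::
:::::::
::ZZ:::
:Z::Z::
ZZZ:Z::
Z:Z::::
:<Z::::
28) :::::::
:::::::
::ZZ:::
:Z::Z::
ZZZ:Z::
Z^Z::::
:ZZ::::
29) :::::::
:::::::
::ZZ:::
:Z::Z::
ZZZ:Z::
ZZ>::::
:ZZ::::
30) :::::::
:::::::
::ZZ:::
:Z::Z::
ZZ^:Z::
ZZ:::::
:ZZ::::
31) :::::::
:::::::
::ZZ:::
:Z::Z::
Z<::Z::
ZZ:::::
:ZZ::::
32) :::::::
:::::::
::ZZ:::
:Z::Z::
Z:::Z::
Zv:::::
:ZZ::::
33) :::::::
:::::::
::ZZ:::
:Z::Z::
Z:::Z::
Z:>::::
:ZZ::::

1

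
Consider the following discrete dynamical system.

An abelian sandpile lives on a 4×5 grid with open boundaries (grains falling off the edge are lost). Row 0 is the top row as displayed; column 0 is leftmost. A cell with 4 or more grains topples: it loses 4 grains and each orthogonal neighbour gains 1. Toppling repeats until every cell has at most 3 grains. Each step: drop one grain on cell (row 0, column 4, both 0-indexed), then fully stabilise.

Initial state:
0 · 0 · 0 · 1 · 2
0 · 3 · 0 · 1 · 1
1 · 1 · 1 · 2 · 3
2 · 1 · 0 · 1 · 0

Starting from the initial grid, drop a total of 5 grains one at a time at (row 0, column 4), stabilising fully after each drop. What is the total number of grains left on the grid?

gen 0: 0 · 0 · 0 · 1 · 2
0 · 3 · 0 · 1 · 1
1 · 1 · 1 · 2 · 3
2 · 1 · 0 · 1 · 0
gen 1: 0 · 0 · 0 · 1 · 3
0 · 3 · 0 · 1 · 1
1 · 1 · 1 · 2 · 3
2 · 1 · 0 · 1 · 0
gen 2: 0 · 0 · 0 · 2 · 0
0 · 3 · 0 · 1 · 2
1 · 1 · 1 · 2 · 3
2 · 1 · 0 · 1 · 0
gen 3: 0 · 0 · 0 · 2 · 1
0 · 3 · 0 · 1 · 2
1 · 1 · 1 · 2 · 3
2 · 1 · 0 · 1 · 0
gen 4: 0 · 0 · 0 · 2 · 2
0 · 3 · 0 · 1 · 2
1 · 1 · 1 · 2 · 3
2 · 1 · 0 · 1 · 0
gen 5: 0 · 0 · 0 · 2 · 3
0 · 3 · 0 · 1 · 2
1 · 1 · 1 · 2 · 3
2 · 1 · 0 · 1 · 0

23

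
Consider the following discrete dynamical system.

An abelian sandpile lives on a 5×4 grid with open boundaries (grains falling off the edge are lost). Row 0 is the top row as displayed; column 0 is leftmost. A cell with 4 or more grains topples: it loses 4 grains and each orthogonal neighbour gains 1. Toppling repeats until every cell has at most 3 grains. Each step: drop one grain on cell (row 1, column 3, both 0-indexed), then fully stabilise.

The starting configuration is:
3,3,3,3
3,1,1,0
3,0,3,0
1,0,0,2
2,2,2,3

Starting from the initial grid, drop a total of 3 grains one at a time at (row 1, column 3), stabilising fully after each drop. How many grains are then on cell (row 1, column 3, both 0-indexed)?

3

step 0: 3,3,3,3
3,1,1,0
3,0,3,0
1,0,0,2
2,2,2,3
step 1: 3,3,3,3
3,1,1,1
3,0,3,0
1,0,0,2
2,2,2,3
step 2: 3,3,3,3
3,1,1,2
3,0,3,0
1,0,0,2
2,2,2,3
step 3: 3,3,3,3
3,1,1,3
3,0,3,0
1,0,0,2
2,2,2,3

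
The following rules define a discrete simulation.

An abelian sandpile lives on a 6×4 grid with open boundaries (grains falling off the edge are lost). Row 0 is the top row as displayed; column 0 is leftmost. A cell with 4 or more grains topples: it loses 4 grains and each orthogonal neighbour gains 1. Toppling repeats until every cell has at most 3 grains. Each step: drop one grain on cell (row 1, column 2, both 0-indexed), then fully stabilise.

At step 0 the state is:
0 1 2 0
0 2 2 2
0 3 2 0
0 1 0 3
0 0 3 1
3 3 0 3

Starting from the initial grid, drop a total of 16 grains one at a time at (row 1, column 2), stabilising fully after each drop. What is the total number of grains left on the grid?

38

step 0: 0 1 2 0
0 2 2 2
0 3 2 0
0 1 0 3
0 0 3 1
3 3 0 3
step 1: 0 1 2 0
0 2 3 2
0 3 2 0
0 1 0 3
0 0 3 1
3 3 0 3
step 2: 0 1 3 0
0 3 0 3
0 3 3 0
0 1 0 3
0 0 3 1
3 3 0 3
step 3: 0 1 3 0
0 3 1 3
0 3 3 0
0 1 0 3
0 0 3 1
3 3 0 3
step 4: 0 1 3 0
0 3 2 3
0 3 3 0
0 1 0 3
0 0 3 1
3 3 0 3
step 5: 0 1 3 0
0 3 3 3
0 3 3 0
0 1 0 3
0 0 3 1
3 3 0 3
step 6: 0 3 1 2
1 2 0 1
1 1 2 2
0 2 1 3
0 0 3 1
3 3 0 3
step 7: 0 3 1 2
1 2 1 1
1 1 2 2
0 2 1 3
0 0 3 1
3 3 0 3
step 8: 0 3 1 2
1 2 2 1
1 1 2 2
0 2 1 3
0 0 3 1
3 3 0 3
step 9: 0 3 1 2
1 2 3 1
1 1 2 2
0 2 1 3
0 0 3 1
3 3 0 3
step 10: 0 3 2 2
1 3 0 2
1 1 3 2
0 2 1 3
0 0 3 1
3 3 0 3
step 11: 0 3 2 2
1 3 1 2
1 1 3 2
0 2 1 3
0 0 3 1
3 3 0 3
step 12: 0 3 2 2
1 3 2 2
1 1 3 2
0 2 1 3
0 0 3 1
3 3 0 3
step 13: 0 3 2 2
1 3 3 2
1 1 3 2
0 2 1 3
0 0 3 1
3 3 0 3
step 14: 1 1 0 3
2 1 3 3
1 3 0 3
0 2 2 3
0 0 3 1
3 3 0 3
step 15: 1 1 2 0
2 2 1 2
1 3 2 1
0 2 3 0
0 0 3 2
3 3 0 3
step 16: 1 1 2 0
2 2 2 2
1 3 2 1
0 2 3 0
0 0 3 2
3 3 0 3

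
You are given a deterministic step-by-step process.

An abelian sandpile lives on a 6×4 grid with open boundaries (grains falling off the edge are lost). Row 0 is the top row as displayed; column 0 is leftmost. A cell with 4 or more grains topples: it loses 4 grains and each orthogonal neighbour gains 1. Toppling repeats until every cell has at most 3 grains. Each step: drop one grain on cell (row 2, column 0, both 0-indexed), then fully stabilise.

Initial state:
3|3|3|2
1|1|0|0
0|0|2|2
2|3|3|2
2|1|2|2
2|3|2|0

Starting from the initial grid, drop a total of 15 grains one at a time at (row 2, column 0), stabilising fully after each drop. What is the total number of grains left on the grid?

gen 0: 3|3|3|2
1|1|0|0
0|0|2|2
2|3|3|2
2|1|2|2
2|3|2|0
gen 1: 3|3|3|2
1|1|0|0
1|0|2|2
2|3|3|2
2|1|2|2
2|3|2|0
gen 2: 3|3|3|2
1|1|0|0
2|0|2|2
2|3|3|2
2|1|2|2
2|3|2|0
gen 3: 3|3|3|2
1|1|0|0
3|0|2|2
2|3|3|2
2|1|2|2
2|3|2|0
gen 4: 3|3|3|2
2|1|0|0
0|1|2|2
3|3|3|2
2|1|2|2
2|3|2|0
gen 5: 3|3|3|2
2|1|0|0
1|1|2|2
3|3|3|2
2|1|2|2
2|3|2|0
gen 6: 3|3|3|2
2|1|0|0
2|1|2|2
3|3|3|2
2|1|2|2
2|3|2|0
gen 7: 3|3|3|2
2|1|0|0
3|1|2|2
3|3|3|2
2|1|2|2
2|3|2|0
gen 8: 3|3|3|2
3|1|0|0
1|3|3|2
1|1|0|3
3|2|3|2
2|3|2|0
gen 9: 3|3|3|2
3|1|0|0
2|3|3|2
1|1|0|3
3|2|3|2
2|3|2|0
gen 10: 3|3|3|2
3|1|0|0
3|3|3|2
1|1|0|3
3|2|3|2
2|3|2|0
gen 11: 1|2|0|3
2|0|3|0
2|2|0|3
2|2|1|3
3|2|3|2
2|3|2|0
gen 12: 1|2|0|3
2|0|3|0
3|2|0|3
2|2|1|3
3|2|3|2
2|3|2|0
gen 13: 1|2|0|3
3|0|3|0
0|3|0|3
3|2|1|3
3|2|3|2
2|3|2|0
gen 14: 1|2|0|3
3|0|3|0
1|3|0|3
3|2|1|3
3|2|3|2
2|3|2|0
gen 15: 1|2|0|3
3|0|3|0
2|3|0|3
3|2|1|3
3|2|3|2
2|3|2|0

46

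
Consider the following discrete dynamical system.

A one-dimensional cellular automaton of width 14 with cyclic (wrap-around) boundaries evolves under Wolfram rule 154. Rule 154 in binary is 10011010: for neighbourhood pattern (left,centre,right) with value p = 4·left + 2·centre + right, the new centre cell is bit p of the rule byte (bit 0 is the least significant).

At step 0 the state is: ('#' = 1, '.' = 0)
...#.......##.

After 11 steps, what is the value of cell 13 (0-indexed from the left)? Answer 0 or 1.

t=0: ...#.......##.
t=1: ..#.#.....##.#
t=2: ##...#...##...
t=3: #.#.#.#.##.#.#
t=4: ........#....#
t=5: #......#.#..#.
t=6: .#....#...##..
t=7: #.#..#.#.##.#.
t=8: ...##....#....
t=9: ..##.#..#.#...
t=10: .##...##...#..
t=11: ##.#.##.#.#.#.

0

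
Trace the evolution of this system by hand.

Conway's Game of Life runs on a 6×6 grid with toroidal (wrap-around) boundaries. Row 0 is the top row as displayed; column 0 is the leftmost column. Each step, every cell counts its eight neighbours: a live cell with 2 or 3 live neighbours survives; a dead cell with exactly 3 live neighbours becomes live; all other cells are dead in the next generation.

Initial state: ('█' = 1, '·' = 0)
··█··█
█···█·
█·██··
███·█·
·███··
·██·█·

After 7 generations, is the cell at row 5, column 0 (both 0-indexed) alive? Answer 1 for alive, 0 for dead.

0

k=0  ··█··█
█···█·
█·██··
███·█·
·███··
·██·█·
k=1  █·█·██
█·█·█·
█·█·█·
█···██
····██
█···█·
k=2  █···█·
█·█·█·
█···█·
██····
···█··
██····
k=3  █··█··
█···█·
█··█··
██···█
··█···
██···█
k=4  ····█·
██·██·
····█·
███··█
··█···
███··█
k=5  ····█·
···██·
····█·
████·█
···█··
████·█
k=6  ██····
···███
██····
████·█
······
████·█
k=7  ······
··█·██
······
··█··█
······
··█··█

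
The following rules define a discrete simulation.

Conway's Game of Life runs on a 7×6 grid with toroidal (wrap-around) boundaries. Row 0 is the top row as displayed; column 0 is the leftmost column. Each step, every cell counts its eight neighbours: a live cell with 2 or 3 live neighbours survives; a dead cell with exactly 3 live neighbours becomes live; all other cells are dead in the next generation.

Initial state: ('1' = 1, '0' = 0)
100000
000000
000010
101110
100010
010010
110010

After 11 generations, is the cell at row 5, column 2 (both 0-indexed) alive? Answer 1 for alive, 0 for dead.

[0] 100000
000000
000010
101110
100010
010010
110010
[1] 110001
000000
000011
010010
101010
010110
110000
[2] 010001
000010
000011
110010
101010
000110
000010
[3] 000011
100010
100110
110010
101010
000010
000111
[4] 100000
100000
100110
101010
100010
000000
000100
[5] 000000
110000
100110
100010
010100
000000
000000
[6] 000000
110001
100110
111010
000000
000000
000000
[7] 100000
110011
000110
111010
010000
000000
000000
[8] 110000
110110
000000
111011
111000
000000
000000
[9] 111001
111001
000000
001101
001100
010000
000000
[10] 001001
001001
000111
001110
010110
001000
001000
[11] 011100
101001
000001
000000
010010
011000
011100

1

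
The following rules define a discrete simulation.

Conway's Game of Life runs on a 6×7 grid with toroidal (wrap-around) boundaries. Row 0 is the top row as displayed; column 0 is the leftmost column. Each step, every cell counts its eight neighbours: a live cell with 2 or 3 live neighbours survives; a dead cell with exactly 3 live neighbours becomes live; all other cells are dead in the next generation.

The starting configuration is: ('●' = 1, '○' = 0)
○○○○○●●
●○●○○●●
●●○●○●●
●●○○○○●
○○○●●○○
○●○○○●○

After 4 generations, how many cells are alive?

13

[0] ○○○○○●●
●○●○○●●
●●○●○●●
●●○○○○●
○○○●●○○
○●○○○●○
[1] ○●○○●○○
○○●○○○○
○○○○●○○
○●○●○○○
○●●○●●●
○○○○○●●
[2] ○○○○○●○
○○○●○○○
○○●●○○○
●●○●○○○
○●●●●○●
○●●●○○●
[3] ○○○●●○○
○○●●●○○
○●○●●○○
●○○○○○○
○○○○●●●
○●○○○○●
[4] ○○○○●●○
○○○○○●○
○●○○●○○
●○○●○○●
○○○○○●●
●○○●○○●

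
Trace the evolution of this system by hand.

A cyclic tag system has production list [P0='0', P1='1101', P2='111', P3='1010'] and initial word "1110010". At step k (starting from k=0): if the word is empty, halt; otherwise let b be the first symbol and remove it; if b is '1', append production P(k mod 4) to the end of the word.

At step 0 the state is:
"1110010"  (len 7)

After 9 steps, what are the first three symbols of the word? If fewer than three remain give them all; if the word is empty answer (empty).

101

t=0: "1110010"  (len 7)
t=1: "1100100"  (len 7)
t=2: "1001001101"  (len 10)
t=3: "001001101111"  (len 12)
t=4: "01001101111"  (len 11)
t=5: "1001101111"  (len 10)
t=6: "0011011111101"  (len 13)
t=7: "011011111101"  (len 12)
t=8: "11011111101"  (len 11)
t=9: "10111111010"  (len 11)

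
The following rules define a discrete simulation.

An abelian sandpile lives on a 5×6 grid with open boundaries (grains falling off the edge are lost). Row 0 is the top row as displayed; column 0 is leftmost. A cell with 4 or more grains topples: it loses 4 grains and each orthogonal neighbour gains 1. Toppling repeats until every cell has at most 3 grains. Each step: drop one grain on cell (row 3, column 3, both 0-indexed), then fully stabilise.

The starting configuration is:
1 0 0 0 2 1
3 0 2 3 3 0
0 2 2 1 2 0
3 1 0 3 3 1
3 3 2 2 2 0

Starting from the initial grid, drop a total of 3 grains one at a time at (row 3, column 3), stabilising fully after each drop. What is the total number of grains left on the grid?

48

gen 0: 1 0 0 0 2 1
3 0 2 3 3 0
0 2 2 1 2 0
3 1 0 3 3 1
3 3 2 2 2 0
gen 1: 1 0 0 0 2 1
3 0 2 3 3 0
0 2 2 2 3 0
3 1 1 1 0 2
3 3 2 3 3 0
gen 2: 1 0 0 0 2 1
3 0 2 3 3 0
0 2 2 2 3 0
3 1 1 2 0 2
3 3 2 3 3 0
gen 3: 1 0 0 0 2 1
3 0 2 3 3 0
0 2 2 2 3 0
3 1 1 3 0 2
3 3 2 3 3 0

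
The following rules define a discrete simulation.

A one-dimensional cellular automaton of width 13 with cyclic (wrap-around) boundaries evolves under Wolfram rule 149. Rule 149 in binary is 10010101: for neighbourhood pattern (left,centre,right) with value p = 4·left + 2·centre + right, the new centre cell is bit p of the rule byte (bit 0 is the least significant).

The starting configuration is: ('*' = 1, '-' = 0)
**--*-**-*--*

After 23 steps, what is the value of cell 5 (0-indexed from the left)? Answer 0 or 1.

1

k=0  **--*-**-*--*
k=1  *-*-*----**--
k=2  *-*-****---*-
k=3  *-*--**-**-*-
k=4  *-**-------*-
k=5  *---******-*-
k=6  ***--****--*-
k=7  -*-*--**-*-*-
k=8  -*-**----*-**
k=9  -*---***-*---
k=10  -***--*--****
k=11  --*-*-**--**-
k=12  *-*-*---*---*
k=13  --*-***-***--
k=14  *-*--*---*-**
k=15  --**-***-*--*
k=16  *-----*--**-*
k=17  -****-**-----
k=18  --**----*****
k=19  *---***--***-
k=20  ***--*-*--*--
k=21  -*-*-*-**-**-
k=22  -*-*-*------*
k=23  -*-*-******-*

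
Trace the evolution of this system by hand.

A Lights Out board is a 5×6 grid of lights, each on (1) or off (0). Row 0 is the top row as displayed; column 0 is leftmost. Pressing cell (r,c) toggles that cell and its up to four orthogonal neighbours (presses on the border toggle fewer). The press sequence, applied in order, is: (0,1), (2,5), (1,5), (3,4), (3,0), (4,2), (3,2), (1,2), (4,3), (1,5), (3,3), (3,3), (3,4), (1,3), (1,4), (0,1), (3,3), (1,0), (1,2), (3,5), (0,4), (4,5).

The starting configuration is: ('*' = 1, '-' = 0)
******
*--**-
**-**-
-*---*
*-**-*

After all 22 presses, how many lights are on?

18

t=0: ******
*--**-
**-**-
-*---*
*-**-*
t=1: ---***
**-**-
**-**-
-*---*
*-**-*
t=2: ---***
**-***
**-*-*
-*----
*-**-*
t=3: ---**-
**-*--
**-*--
-*----
*-**-*
t=4: ---**-
**-*--
**-**-
-*-***
*-****
t=5: ---**-
**-*--
-*-**-
*--***
--****
t=6: ---**-
**-*--
-*-**-
*-****
-*--**
t=7: ---**-
**-*--
-****-
**--**
-**-**
t=8: --***-
*-*---
-*-**-
**--**
-**-**
t=9: --***-
*-*---
-*-**-
**-***
-*-*-*
t=10: --****
*-*-**
-*-***
**-***
-*-*-*
t=11: --****
*-*-**
-*--**
***--*
-*---*
t=12: --****
*-*-**
-*-***
**-***
-*-*-*
t=13: --****
*-*-**
-*-*-*
**----
-*-***
t=14: --*-**
*--*-*
-*---*
**----
-*-***
t=15: --*--*
*---*-
-*--**
**----
-*-***
t=16: **---*
**--*-
-*--**
**----
-*-***
t=17: **---*
**--*-
-*-***
*****-
-*--**
t=18: -*---*
----*-
**-***
*****-
-*--**
t=19: -**--*
-****-
******
*****-
-*--**
t=20: -**--*
-****-
*****-
****-*
-*--*-
t=21: -****-
-***--
*****-
****-*
-*--*-
t=22: -****-
-***--
*****-
****--
-*---*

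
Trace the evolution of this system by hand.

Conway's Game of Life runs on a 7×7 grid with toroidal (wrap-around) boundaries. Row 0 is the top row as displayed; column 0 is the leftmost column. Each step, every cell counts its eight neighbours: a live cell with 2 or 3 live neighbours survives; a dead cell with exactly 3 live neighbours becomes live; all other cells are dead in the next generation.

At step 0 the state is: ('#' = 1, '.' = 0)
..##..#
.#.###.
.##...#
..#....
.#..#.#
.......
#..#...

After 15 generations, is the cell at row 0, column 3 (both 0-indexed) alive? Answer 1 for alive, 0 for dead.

t=0: ..##..#
.#.###.
.##...#
..#....
.#..#.#
.......
#..#...
t=1: ##...##
.#..###
##..##.
..##.#.
.......
#......
..##...
t=2: .#.#...
..#....
##.....
.###.##
.......
.......
..#....
t=3: .#.#...
#.#....
#..#..#
.##...#
..#....
.......
..#....
t=4: .#.#...
#.##..#
...#..#
.###..#
.##....
.......
..#....
t=5: ##.#...
##.##.#
....###
.#.#...
##.#...
.##....
..#....
t=6: ...##.#
.#.#...
.#....#
.#.#.##
#..#...
#..#...
#..#...
t=7: #..##..
...###.
.#..###
.#..###
##.#...
#####.#
#.##..#
t=8: ##.....
#.#....
..#....
.#.#...
.......
....##.
.......
t=9: ##.....
#.#....
..##...
..#....
....#..
.......
.......
t=10: ##.....
#.##...
..##...
..#....
.......
.......
.......
t=11: ###....
#..#...
.......
..##...
.......
.......
.......
t=12: ###....
#.#....
..##...
.......
.......
.......
.#.....
t=13: #.#....
#......
.###...
.......
.......
.......
###....
t=14: #.#...#
#..#...
.##....
..#....
.......
.#.....
#.#....
t=15: #.##..#
#..#..#
.###...
.##....
.......
.#.....
#.#...#

1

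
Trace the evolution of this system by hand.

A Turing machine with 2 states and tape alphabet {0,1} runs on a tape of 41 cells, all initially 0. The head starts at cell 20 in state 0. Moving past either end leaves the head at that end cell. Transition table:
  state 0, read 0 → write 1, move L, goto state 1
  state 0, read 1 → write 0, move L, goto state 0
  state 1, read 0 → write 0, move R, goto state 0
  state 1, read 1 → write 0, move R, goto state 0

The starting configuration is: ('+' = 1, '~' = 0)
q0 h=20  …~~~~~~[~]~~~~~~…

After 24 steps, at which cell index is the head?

12

step 0: q0 h=20  …~~~~~~[~]~~~~~~…
step 1: q1 h=19  …~~~~~~[~]+~~~~~…
step 2: q0 h=20  …~~~~~~[+]~~~~~~…
step 3: q0 h=19  …~~~~~~[~]~~~~~~…
step 4: q1 h=18  …~~~~~~[~]+~~~~~…
step 5: q0 h=19  …~~~~~~[+]~~~~~~…
step 6: q0 h=18  …~~~~~~[~]~~~~~~…
step 7: q1 h=17  …~~~~~~[~]+~~~~~…
step 8: q0 h=18  …~~~~~~[+]~~~~~~…
step 9: q0 h=17  …~~~~~~[~]~~~~~~…
step 10: q1 h=16  …~~~~~~[~]+~~~~~…
step 11: q0 h=17  …~~~~~~[+]~~~~~~…
step 12: q0 h=16  …~~~~~~[~]~~~~~~…
step 13: q1 h=15  …~~~~~~[~]+~~~~~…
step 14: q0 h=16  …~~~~~~[+]~~~~~~…
step 15: q0 h=15  …~~~~~~[~]~~~~~~…
step 16: q1 h=14  …~~~~~~[~]+~~~~~…
step 17: q0 h=15  …~~~~~~[+]~~~~~~…
step 18: q0 h=14  …~~~~~~[~]~~~~~~…
step 19: q1 h=13  …~~~~~~[~]+~~~~~…
step 20: q0 h=14  …~~~~~~[+]~~~~~~…
step 21: q0 h=13  …~~~~~~[~]~~~~~~…
step 22: q1 h=12  …~~~~~~[~]+~~~~~…
step 23: q0 h=13  …~~~~~~[+]~~~~~~…
step 24: q0 h=12  …~~~~~~[~]~~~~~~…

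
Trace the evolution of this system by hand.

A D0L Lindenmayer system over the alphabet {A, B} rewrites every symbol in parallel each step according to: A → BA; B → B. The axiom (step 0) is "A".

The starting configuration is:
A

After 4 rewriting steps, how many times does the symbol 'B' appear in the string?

4

step 0: A
step 1: BA
step 2: BBA
step 3: BBBA
step 4: BBBBA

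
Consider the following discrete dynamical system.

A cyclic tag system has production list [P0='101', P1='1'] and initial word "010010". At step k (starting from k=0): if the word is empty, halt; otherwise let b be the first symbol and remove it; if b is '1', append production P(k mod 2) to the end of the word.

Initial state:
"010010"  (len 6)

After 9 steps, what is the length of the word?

5

step 0: "010010"  (len 6)
step 1: "10010"  (len 5)
step 2: "00101"  (len 5)
step 3: "0101"  (len 4)
step 4: "101"  (len 3)
step 5: "01101"  (len 5)
step 6: "1101"  (len 4)
step 7: "101101"  (len 6)
step 8: "011011"  (len 6)
step 9: "11011"  (len 5)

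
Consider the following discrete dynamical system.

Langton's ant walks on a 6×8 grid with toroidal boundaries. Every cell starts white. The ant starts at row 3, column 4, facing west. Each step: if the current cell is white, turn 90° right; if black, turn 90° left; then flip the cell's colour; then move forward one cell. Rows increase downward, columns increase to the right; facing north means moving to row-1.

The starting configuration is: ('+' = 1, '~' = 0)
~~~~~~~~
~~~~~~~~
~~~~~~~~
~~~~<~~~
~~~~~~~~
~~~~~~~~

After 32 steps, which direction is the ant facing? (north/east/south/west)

step 0: ~~~~~~~~
~~~~~~~~
~~~~~~~~
~~~~<~~~
~~~~~~~~
~~~~~~~~
step 1: ~~~~~~~~
~~~~~~~~
~~~~^~~~
~~~~+~~~
~~~~~~~~
~~~~~~~~
step 2: ~~~~~~~~
~~~~~~~~
~~~~+>~~
~~~~+~~~
~~~~~~~~
~~~~~~~~
step 3: ~~~~~~~~
~~~~~~~~
~~~~++~~
~~~~+v~~
~~~~~~~~
~~~~~~~~
step 4: ~~~~~~~~
~~~~~~~~
~~~~++~~
~~~~<+~~
~~~~~~~~
~~~~~~~~
step 5: ~~~~~~~~
~~~~~~~~
~~~~++~~
~~~~~+~~
~~~~v~~~
~~~~~~~~
step 6: ~~~~~~~~
~~~~~~~~
~~~~++~~
~~~~~+~~
~~~<+~~~
~~~~~~~~
step 7: ~~~~~~~~
~~~~~~~~
~~~~++~~
~~~^~+~~
~~~++~~~
~~~~~~~~
step 8: ~~~~~~~~
~~~~~~~~
~~~~++~~
~~~+>+~~
~~~++~~~
~~~~~~~~
step 9: ~~~~~~~~
~~~~~~~~
~~~~++~~
~~~+++~~
~~~+v~~~
~~~~~~~~
step 10: ~~~~~~~~
~~~~~~~~
~~~~++~~
~~~+++~~
~~~+~>~~
~~~~~~~~
step 11: ~~~~~~~~
~~~~~~~~
~~~~++~~
~~~+++~~
~~~+~+~~
~~~~~v~~
step 12: ~~~~~~~~
~~~~~~~~
~~~~++~~
~~~+++~~
~~~+~+~~
~~~~<+~~
step 13: ~~~~~~~~
~~~~~~~~
~~~~++~~
~~~+++~~
~~~+^+~~
~~~~++~~
step 14: ~~~~~~~~
~~~~~~~~
~~~~++~~
~~~+++~~
~~~++>~~
~~~~++~~
step 15: ~~~~~~~~
~~~~~~~~
~~~~++~~
~~~++^~~
~~~++~~~
~~~~++~~
step 16: ~~~~~~~~
~~~~~~~~
~~~~++~~
~~~+<~~~
~~~++~~~
~~~~++~~
step 17: ~~~~~~~~
~~~~~~~~
~~~~++~~
~~~+~~~~
~~~+v~~~
~~~~++~~
step 18: ~~~~~~~~
~~~~~~~~
~~~~++~~
~~~+~~~~
~~~+~>~~
~~~~++~~
step 19: ~~~~~~~~
~~~~~~~~
~~~~++~~
~~~+~~~~
~~~+~+~~
~~~~+v~~
step 20: ~~~~~~~~
~~~~~~~~
~~~~++~~
~~~+~~~~
~~~+~+~~
~~~~+~>~
step 21: ~~~~~~v~
~~~~~~~~
~~~~++~~
~~~+~~~~
~~~+~+~~
~~~~+~+~
step 22: ~~~~~<+~
~~~~~~~~
~~~~++~~
~~~+~~~~
~~~+~+~~
~~~~+~+~
step 23: ~~~~~++~
~~~~~~~~
~~~~++~~
~~~+~~~~
~~~+~+~~
~~~~+^+~
step 24: ~~~~~++~
~~~~~~~~
~~~~++~~
~~~+~~~~
~~~+~+~~
~~~~++>~
step 25: ~~~~~++~
~~~~~~~~
~~~~++~~
~~~+~~~~
~~~+~+^~
~~~~++~~
step 26: ~~~~~++~
~~~~~~~~
~~~~++~~
~~~+~~~~
~~~+~++>
~~~~++~~
step 27: ~~~~~++~
~~~~~~~~
~~~~++~~
~~~+~~~~
~~~+~+++
~~~~++~v
step 28: ~~~~~++~
~~~~~~~~
~~~~++~~
~~~+~~~~
~~~+~+++
~~~~++<+
step 29: ~~~~~++~
~~~~~~~~
~~~~++~~
~~~+~~~~
~~~+~+^+
~~~~++++
step 30: ~~~~~++~
~~~~~~~~
~~~~++~~
~~~+~~~~
~~~+~<~+
~~~~++++
step 31: ~~~~~++~
~~~~~~~~
~~~~++~~
~~~+~~~~
~~~+~~~+
~~~~+v++
step 32: ~~~~~++~
~~~~~~~~
~~~~++~~
~~~+~~~~
~~~+~~~+
~~~~+~>+

east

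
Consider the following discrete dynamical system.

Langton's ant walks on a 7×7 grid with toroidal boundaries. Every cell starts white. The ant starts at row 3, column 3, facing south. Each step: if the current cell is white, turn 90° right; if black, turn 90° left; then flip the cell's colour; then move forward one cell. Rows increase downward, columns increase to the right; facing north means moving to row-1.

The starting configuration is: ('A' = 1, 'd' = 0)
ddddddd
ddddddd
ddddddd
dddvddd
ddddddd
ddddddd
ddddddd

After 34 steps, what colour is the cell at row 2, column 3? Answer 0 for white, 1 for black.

0) ddddddd
ddddddd
ddddddd
dddvddd
ddddddd
ddddddd
ddddddd
1) ddddddd
ddddddd
ddddddd
dd<Addd
ddddddd
ddddddd
ddddddd
2) ddddddd
ddddddd
dd^dddd
ddAAddd
ddddddd
ddddddd
ddddddd
3) ddddddd
ddddddd
ddA>ddd
ddAAddd
ddddddd
ddddddd
ddddddd
4) ddddddd
ddddddd
ddAAddd
ddAvddd
ddddddd
ddddddd
ddddddd
5) ddddddd
ddddddd
ddAAddd
ddAd>dd
ddddddd
ddddddd
ddddddd
6) ddddddd
ddddddd
ddAAddd
ddAdAdd
ddddvdd
ddddddd
ddddddd
7) ddddddd
ddddddd
ddAAddd
ddAdAdd
ddd<Add
ddddddd
ddddddd
8) ddddddd
ddddddd
ddAAddd
ddA^Add
dddAAdd
ddddddd
ddddddd
9) ddddddd
ddddddd
ddAAddd
ddAA>dd
dddAAdd
ddddddd
ddddddd
10) ddddddd
ddddddd
ddAA^dd
ddAAddd
dddAAdd
ddddddd
ddddddd
11) ddddddd
ddddddd
ddAAA>d
ddAAddd
dddAAdd
ddddddd
ddddddd
12) ddddddd
ddddddd
ddAAAAd
ddAAdvd
dddAAdd
ddddddd
ddddddd
13) ddddddd
ddddddd
ddAAAAd
ddAA<Ad
dddAAdd
ddddddd
ddddddd
14) ddddddd
ddddddd
ddAA^Ad
ddAAAAd
dddAAdd
ddddddd
ddddddd
15) ddddddd
ddddddd
ddA<dAd
ddAAAAd
dddAAdd
ddddddd
ddddddd
16) ddddddd
ddddddd
ddAddAd
ddAvAAd
dddAAdd
ddddddd
ddddddd
17) ddddddd
ddddddd
ddAddAd
ddAd>Ad
dddAAdd
ddddddd
ddddddd
18) ddddddd
ddddddd
ddAd^Ad
ddAddAd
dddAAdd
ddddddd
ddddddd
19) ddddddd
ddddddd
ddAdA>d
ddAddAd
dddAAdd
ddddddd
ddddddd
20) ddddddd
ddddd^d
ddAdAdd
ddAddAd
dddAAdd
ddddddd
ddddddd
21) ddddddd
dddddA>
ddAdAdd
ddAddAd
dddAAdd
ddddddd
ddddddd
22) ddddddd
dddddAA
ddAdAdv
ddAddAd
dddAAdd
ddddddd
ddddddd
23) ddddddd
dddddAA
ddAdA<A
ddAddAd
dddAAdd
ddddddd
ddddddd
24) ddddddd
ddddd^A
ddAdAAA
ddAddAd
dddAAdd
ddddddd
ddddddd
25) ddddddd
dddd<dA
ddAdAAA
ddAddAd
dddAAdd
ddddddd
ddddddd
26) dddd^dd
ddddAdA
ddAdAAA
ddAddAd
dddAAdd
ddddddd
ddddddd
27) ddddA>d
ddddAdA
ddAdAAA
ddAddAd
dddAAdd
ddddddd
ddddddd
28) ddddAAd
ddddAvA
ddAdAAA
ddAddAd
dddAAdd
ddddddd
ddddddd
29) ddddAAd
dddd<AA
ddAdAAA
ddAddAd
dddAAdd
ddddddd
ddddddd
30) ddddAAd
dddddAA
ddAdvAA
ddAddAd
dddAAdd
ddddddd
ddddddd
31) ddddAAd
dddddAA
ddAdd>A
ddAddAd
dddAAdd
ddddddd
ddddddd
32) ddddAAd
ddddd^A
ddAdddA
ddAddAd
dddAAdd
ddddddd
ddddddd
33) ddddAAd
dddd<dA
ddAdddA
ddAddAd
dddAAdd
ddddddd
ddddddd
34) dddd^Ad
ddddAdA
ddAdddA
ddAddAd
dddAAdd
ddddddd
ddddddd

0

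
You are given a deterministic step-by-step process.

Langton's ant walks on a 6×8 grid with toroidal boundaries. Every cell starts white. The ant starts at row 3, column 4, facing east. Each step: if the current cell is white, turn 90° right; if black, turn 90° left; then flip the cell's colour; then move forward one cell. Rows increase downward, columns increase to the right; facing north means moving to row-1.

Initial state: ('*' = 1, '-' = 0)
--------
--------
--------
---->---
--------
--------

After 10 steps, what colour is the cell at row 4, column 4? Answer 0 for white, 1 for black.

t=0: --------
--------
--------
---->---
--------
--------
t=1: --------
--------
--------
----*---
----v---
--------
t=2: --------
--------
--------
----*---
---<*---
--------
t=3: --------
--------
--------
---^*---
---**---
--------
t=4: --------
--------
--------
---*>---
---**---
--------
t=5: --------
--------
----^---
---*----
---**---
--------
t=6: --------
--------
----*>--
---*----
---**---
--------
t=7: --------
--------
----**--
---*-v--
---**---
--------
t=8: --------
--------
----**--
---*<*--
---**---
--------
t=9: --------
--------
----^*--
---***--
---**---
--------
t=10: --------
--------
---<-*--
---***--
---**---
--------

1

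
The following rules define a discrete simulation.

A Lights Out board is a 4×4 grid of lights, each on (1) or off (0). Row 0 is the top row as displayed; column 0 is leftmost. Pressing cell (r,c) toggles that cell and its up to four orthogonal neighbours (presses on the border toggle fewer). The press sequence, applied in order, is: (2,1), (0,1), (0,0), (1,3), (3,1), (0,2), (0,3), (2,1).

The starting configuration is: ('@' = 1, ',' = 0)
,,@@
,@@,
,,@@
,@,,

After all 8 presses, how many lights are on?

step 0: ,,@@
,@@,
,,@@
,@,,
step 1: ,,@@
,,@,
@@,@
,,,,
step 2: @@,@
,@@,
@@,@
,,,,
step 3: ,,,@
@@@,
@@,@
,,,,
step 4: ,,,,
@@,@
@@,,
,,,,
step 5: ,,,,
@@,@
@,,,
@@@,
step 6: ,@@@
@@@@
@,,,
@@@,
step 7: ,@,,
@@@,
@,,,
@@@,
step 8: ,@,,
@,@,
,@@,
@,@,

7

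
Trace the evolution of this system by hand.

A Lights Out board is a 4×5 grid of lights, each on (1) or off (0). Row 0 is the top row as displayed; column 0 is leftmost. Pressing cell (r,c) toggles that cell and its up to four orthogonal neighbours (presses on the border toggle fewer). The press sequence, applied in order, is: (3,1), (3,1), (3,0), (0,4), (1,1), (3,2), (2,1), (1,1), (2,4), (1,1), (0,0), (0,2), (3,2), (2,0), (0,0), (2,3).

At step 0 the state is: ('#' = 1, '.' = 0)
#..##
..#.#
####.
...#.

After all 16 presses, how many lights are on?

0) #..##
..#.#
####.
...#.
1) #..##
..#.#
#.##.
####.
2) #..##
..#.#
####.
...#.
3) #..##
..#.#
.###.
##.#.
4) #....
..#..
.###.
##.#.
5) ##...
##...
..##.
##.#.
6) ##...
##...
...#.
#.#..
7) ##...
#....
####.
###..
8) #....
.##..
#.##.
###..
9) #....
.##.#
#.#.#
###.#
10) ##...
#...#
###.#
###.#
11) .....
....#
###.#
###.#
12) .###.
..#.#
###.#
###.#
13) .###.
..#.#
##..#
#..##
14) .###.
#.#.#
....#
...##
15) #.##.
..#.#
....#
...##
16) #.##.
..###
..##.
....#

9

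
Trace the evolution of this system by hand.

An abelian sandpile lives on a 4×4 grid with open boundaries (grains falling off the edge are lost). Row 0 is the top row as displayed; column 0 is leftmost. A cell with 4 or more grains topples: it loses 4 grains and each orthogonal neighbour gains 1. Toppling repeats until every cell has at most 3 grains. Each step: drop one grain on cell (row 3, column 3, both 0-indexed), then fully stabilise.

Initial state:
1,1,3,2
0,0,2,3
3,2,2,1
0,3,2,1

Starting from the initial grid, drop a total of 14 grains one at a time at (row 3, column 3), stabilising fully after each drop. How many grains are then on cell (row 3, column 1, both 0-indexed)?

[0] 1,1,3,2
0,0,2,3
3,2,2,1
0,3,2,1
[1] 1,1,3,2
0,0,2,3
3,2,2,1
0,3,2,2
[2] 1,1,3,2
0,0,2,3
3,2,2,1
0,3,2,3
[3] 1,1,3,2
0,0,2,3
3,2,2,2
0,3,3,0
[4] 1,1,3,2
0,0,2,3
3,2,2,2
0,3,3,1
[5] 1,1,3,2
0,0,2,3
3,2,2,2
0,3,3,2
[6] 1,1,3,2
0,0,2,3
3,2,2,2
0,3,3,3
[7] 1,1,3,2
0,0,2,3
3,3,3,3
1,0,1,1
[8] 1,1,3,2
0,0,2,3
3,3,3,3
1,0,1,2
[9] 1,1,3,2
0,0,2,3
3,3,3,3
1,0,1,3
[10] 1,2,1,0
1,2,1,2
0,1,2,2
2,1,3,1
[11] 1,2,1,0
1,2,1,2
0,1,2,2
2,1,3,2
[12] 1,2,1,0
1,2,1,2
0,1,2,2
2,1,3,3
[13] 1,2,1,0
1,2,1,2
0,1,3,3
2,2,0,1
[14] 1,2,1,0
1,2,1,2
0,1,3,3
2,2,0,2

2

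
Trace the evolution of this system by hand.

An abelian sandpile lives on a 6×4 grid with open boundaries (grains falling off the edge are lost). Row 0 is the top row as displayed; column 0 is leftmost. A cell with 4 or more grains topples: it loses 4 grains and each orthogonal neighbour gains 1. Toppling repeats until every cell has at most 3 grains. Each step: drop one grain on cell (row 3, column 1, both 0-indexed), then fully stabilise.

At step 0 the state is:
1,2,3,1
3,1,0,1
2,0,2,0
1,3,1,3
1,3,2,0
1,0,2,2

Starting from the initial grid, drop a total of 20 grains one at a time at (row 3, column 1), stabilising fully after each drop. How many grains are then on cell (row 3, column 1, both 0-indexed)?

[0] 1,2,3,1
3,1,0,1
2,0,2,0
1,3,1,3
1,3,2,0
1,0,2,2
[1] 1,2,3,1
3,1,0,1
2,1,2,0
2,1,2,3
2,0,3,0
1,1,2,2
[2] 1,2,3,1
3,1,0,1
2,1,2,0
2,2,2,3
2,0,3,0
1,1,2,2
[3] 1,2,3,1
3,1,0,1
2,1,2,0
2,3,2,3
2,0,3,0
1,1,2,2
[4] 1,2,3,1
3,1,0,1
2,2,2,0
3,0,3,3
2,1,3,0
1,1,2,2
[5] 1,2,3,1
3,1,0,1
2,2,2,0
3,1,3,3
2,1,3,0
1,1,2,2
[6] 1,2,3,1
3,1,0,1
2,2,2,0
3,2,3,3
2,1,3,0
1,1,2,2
[7] 1,2,3,1
3,1,0,1
2,2,2,0
3,3,3,3
2,1,3,0
1,1,2,2
[8] 1,2,3,1
3,1,0,1
3,3,3,1
0,2,2,0
3,3,0,2
1,1,3,2
[9] 1,2,3,1
3,1,0,1
3,3,3,1
0,3,2,0
3,3,0,2
1,1,3,2
[10] 2,2,3,1
0,3,1,1
1,2,1,2
3,3,0,1
0,1,2,2
2,2,3,2
[11] 2,2,3,1
0,3,1,1
2,3,1,2
0,1,1,1
1,2,2,2
2,2,3,2
[12] 2,2,3,1
0,3,1,1
2,3,1,2
0,2,1,1
1,2,2,2
2,2,3,2
[13] 2,2,3,1
0,3,1,1
2,3,1,2
0,3,1,1
1,2,2,2
2,2,3,2
[14] 2,3,3,1
1,0,2,1
3,1,2,2
1,1,2,1
1,3,2,2
2,2,3,2
[15] 2,3,3,1
1,0,2,1
3,1,2,2
1,2,2,1
1,3,2,2
2,2,3,2
[16] 2,3,3,1
1,0,2,1
3,1,2,2
1,3,2,1
1,3,2,2
2,2,3,2
[17] 2,3,3,1
1,0,2,1
3,2,2,2
2,1,3,1
2,0,3,2
2,3,3,2
[18] 2,3,3,1
1,0,2,1
3,2,2,2
2,2,3,1
2,0,3,2
2,3,3,2
[19] 2,3,3,1
1,0,2,1
3,2,2,2
2,3,3,1
2,0,3,2
2,3,3,2
[20] 2,3,3,1
1,0,2,1
3,3,3,2
3,1,1,2
2,3,1,3
3,0,1,3

1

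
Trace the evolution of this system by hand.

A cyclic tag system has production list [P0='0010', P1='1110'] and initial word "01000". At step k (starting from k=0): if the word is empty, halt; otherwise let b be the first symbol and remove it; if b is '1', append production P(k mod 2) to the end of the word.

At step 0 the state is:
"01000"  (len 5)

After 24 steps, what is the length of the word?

37

t=0: "01000"  (len 5)
t=1: "1000"  (len 4)
t=2: "0001110"  (len 7)
t=3: "001110"  (len 6)
t=4: "01110"  (len 5)
t=5: "1110"  (len 4)
t=6: "1101110"  (len 7)
t=7: "1011100010"  (len 10)
t=8: "0111000101110"  (len 13)
t=9: "111000101110"  (len 12)
t=10: "110001011101110"  (len 15)
t=11: "100010111011100010"  (len 18)
t=12: "000101110111000101110"  (len 21)
t=13: "00101110111000101110"  (len 20)
t=14: "0101110111000101110"  (len 19)
t=15: "101110111000101110"  (len 18)
t=16: "011101110001011101110"  (len 21)
t=17: "11101110001011101110"  (len 20)
t=18: "11011100010111011101110"  (len 23)
t=19: "10111000101110111011100010"  (len 26)
t=20: "01110001011101110111000101110"  (len 29)
t=21: "1110001011101110111000101110"  (len 28)
t=22: "1100010111011101110001011101110"  (len 31)
t=23: "1000101110111011100010111011100010"  (len 34)
t=24: "0001011101110111000101110111000101110"  (len 37)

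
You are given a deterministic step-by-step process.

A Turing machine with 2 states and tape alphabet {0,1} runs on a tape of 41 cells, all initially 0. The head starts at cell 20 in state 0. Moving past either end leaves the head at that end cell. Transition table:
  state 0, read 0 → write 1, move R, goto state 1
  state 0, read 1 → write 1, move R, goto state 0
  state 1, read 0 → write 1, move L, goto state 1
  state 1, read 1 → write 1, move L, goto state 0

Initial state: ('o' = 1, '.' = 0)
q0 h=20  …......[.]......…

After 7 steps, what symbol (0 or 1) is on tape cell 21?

1

t=0: q0 h=20  …......[.]......…
t=1: q1 h=21  ….....o[.]......…
t=2: q1 h=20  …......[o]o.....…
t=3: q0 h=19  …......[.]oo....…
t=4: q1 h=20  ….....o[o]o.....…
t=5: q0 h=19  …......[o]oo....…
t=6: q0 h=20  ….....o[o]o.....…
t=7: q0 h=21  …....oo[o]......…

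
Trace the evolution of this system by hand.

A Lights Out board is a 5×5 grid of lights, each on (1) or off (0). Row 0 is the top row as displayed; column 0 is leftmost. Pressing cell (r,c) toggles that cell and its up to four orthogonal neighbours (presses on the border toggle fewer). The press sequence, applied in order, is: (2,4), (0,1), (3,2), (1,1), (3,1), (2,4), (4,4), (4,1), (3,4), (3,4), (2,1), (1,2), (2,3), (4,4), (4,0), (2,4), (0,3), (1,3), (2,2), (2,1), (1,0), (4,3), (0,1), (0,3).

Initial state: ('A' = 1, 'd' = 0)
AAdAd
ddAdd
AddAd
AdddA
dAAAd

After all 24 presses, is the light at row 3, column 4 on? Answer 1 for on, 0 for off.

0

t=0: AAdAd
ddAdd
AddAd
AdddA
dAAAd
t=1: AAdAd
ddAdA
AdddA
Adddd
dAAAd
t=2: ddAAd
dAAdA
AdddA
Adddd
dAAAd
t=3: ddAAd
dAAdA
AdAdA
AAAAd
dAdAd
t=4: dAAAd
AdddA
AAAdA
AAAAd
dAdAd
t=5: dAAAd
AdddA
AdAdA
dddAd
dddAd
t=6: dAAAd
Adddd
AdAAd
dddAA
dddAd
t=7: dAAAd
Adddd
AdAAd
dddAd
ddddA
t=8: dAAAd
Adddd
AdAAd
dAdAd
AAAdA
t=9: dAAAd
Adddd
AdAAA
dAddA
AAAdd
t=10: dAAAd
Adddd
AdAAd
dAdAd
AAAdA
t=11: dAAAd
AAddd
dAdAd
dddAd
AAAdA
t=12: dAdAd
AdAAd
dAAAd
dddAd
AAAdA
t=13: dAdAd
AdAdd
dAddA
ddddd
AAAdA
t=14: dAdAd
AdAdd
dAddA
ddddA
AAAAd
t=15: dAdAd
AdAdd
dAddA
AdddA
ddAAd
t=16: dAdAd
AdAdA
dAdAd
Adddd
ddAAd
t=17: dAAdA
AdAAA
dAdAd
Adddd
ddAAd
t=18: dAAAA
Adddd
dAddd
Adddd
ddAAd
t=19: dAAAA
AdAdd
ddAAd
AdAdd
ddAAd
t=20: dAAAA
AAAdd
AAdAd
AAAdd
ddAAd
t=21: AAAAA
ddAdd
dAdAd
AAAdd
ddAAd
t=22: AAAAA
ddAdd
dAdAd
AAAAd
ddddA
t=23: dddAA
dAAdd
dAdAd
AAAAd
ddddA
t=24: ddAdd
dAAAd
dAdAd
AAAAd
ddddA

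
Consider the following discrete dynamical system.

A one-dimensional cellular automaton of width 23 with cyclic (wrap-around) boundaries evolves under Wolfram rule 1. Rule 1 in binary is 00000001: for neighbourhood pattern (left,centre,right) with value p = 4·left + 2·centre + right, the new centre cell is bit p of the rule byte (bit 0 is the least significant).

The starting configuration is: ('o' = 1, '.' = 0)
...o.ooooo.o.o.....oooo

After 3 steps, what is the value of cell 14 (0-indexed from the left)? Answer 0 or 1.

gen 0: ...o.ooooo.o.o.....oooo
gen 1: .o.............ooo.....
gen 2: ...ooooooooooo.....oooo
gen 3: .o.............ooo.....

0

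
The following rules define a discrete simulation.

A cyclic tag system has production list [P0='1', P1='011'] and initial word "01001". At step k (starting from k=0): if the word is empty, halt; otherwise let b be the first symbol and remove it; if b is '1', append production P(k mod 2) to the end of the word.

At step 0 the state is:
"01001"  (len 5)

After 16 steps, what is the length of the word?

11

[0] "01001"  (len 5)
[1] "1001"  (len 4)
[2] "001011"  (len 6)
[3] "01011"  (len 5)
[4] "1011"  (len 4)
[5] "0111"  (len 4)
[6] "111"  (len 3)
[7] "111"  (len 3)
[8] "11011"  (len 5)
[9] "10111"  (len 5)
[10] "0111011"  (len 7)
[11] "111011"  (len 6)
[12] "11011011"  (len 8)
[13] "10110111"  (len 8)
[14] "0110111011"  (len 10)
[15] "110111011"  (len 9)
[16] "10111011011"  (len 11)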